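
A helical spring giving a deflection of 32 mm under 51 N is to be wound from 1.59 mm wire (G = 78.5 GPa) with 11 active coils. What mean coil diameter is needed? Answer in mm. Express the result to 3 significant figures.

Required rate k = F/δ = 51/32 = 1.5938 N/mm
D = (Gd⁴/(8N_a·k))^(1/3) = (78.5×10³·1.59⁴/(8·11·1.5938))^(1/3)
  = (3577.3)^(1/3) = 15.2939 mm

15.3 mm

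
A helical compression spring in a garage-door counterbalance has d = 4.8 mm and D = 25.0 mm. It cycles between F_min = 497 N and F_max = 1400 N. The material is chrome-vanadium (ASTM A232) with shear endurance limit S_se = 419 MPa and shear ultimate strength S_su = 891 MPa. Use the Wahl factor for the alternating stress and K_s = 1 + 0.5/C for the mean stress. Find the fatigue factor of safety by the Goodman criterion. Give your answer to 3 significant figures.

C = D/d = 25.0/4.8 = 5.2083; K_W = (4C−1)/(4C−4)+0.615/C = 1.2963; K_s = 1+0.5/C = 1.0960
F_a = (F_max−F_min)/2 = 451.5 N; F_m = (F_max+F_min)/2 = 948.5 N
τ_a = K_W·8F_aD/(πd³) = 1.2963 × 259.9 = 336.91 MPa
τ_m = K_s·8F_mD/(πd³) = 1.0960 × 546 = 598.42 MPa
Goodman: 1/n_f = τ_a/S_se + τ_m/S_su = 336.91/419 + 598.42/891 = 0.80409 + 0.67162 = 1.4757
n_f = 1/1.4757 = 0.6776

0.678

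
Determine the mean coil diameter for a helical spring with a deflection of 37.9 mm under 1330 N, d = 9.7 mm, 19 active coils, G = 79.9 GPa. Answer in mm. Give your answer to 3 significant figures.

Required rate k = F/δ = 1330/37.9 = 35.092 N/mm
D = (Gd⁴/(8N_a·k))^(1/3) = (79.9×10³·9.7⁴/(8·19·35.092))^(1/3)
  = (132610)^(1/3) = 50.9948 mm

51.0 mm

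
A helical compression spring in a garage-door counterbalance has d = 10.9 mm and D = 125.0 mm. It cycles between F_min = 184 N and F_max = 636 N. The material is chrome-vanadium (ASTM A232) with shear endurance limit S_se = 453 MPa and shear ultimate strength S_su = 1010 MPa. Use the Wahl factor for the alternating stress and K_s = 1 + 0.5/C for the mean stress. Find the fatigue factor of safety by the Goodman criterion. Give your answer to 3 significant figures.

4.13

C = D/d = 125.0/10.9 = 11.4679; K_W = (4C−1)/(4C−4)+0.615/C = 1.1253; K_s = 1+0.5/C = 1.0436
F_a = (F_max−F_min)/2 = 226 N; F_m = (F_max+F_min)/2 = 410 N
τ_a = K_W·8F_aD/(πd³) = 1.1253 × 55.549 = 62.508 MPa
τ_m = K_s·8F_mD/(πd³) = 1.0436 × 100.78 = 105.17 MPa
Goodman: 1/n_f = τ_a/S_se + τ_m/S_su = 62.508/453 + 105.17/1010 = 0.13799 + 0.10413 = 0.24212
n_f = 1/0.24212 = 4.13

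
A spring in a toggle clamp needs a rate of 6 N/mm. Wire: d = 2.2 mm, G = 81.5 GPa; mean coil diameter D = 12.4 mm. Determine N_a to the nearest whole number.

21

N_a = Gd⁴/(8D³k) = (81.5×10³ × 2.2⁴)/(8 × 12.4³ × 6)
    = 1.90919e+06 / 91518 = 20.86 → 21 coils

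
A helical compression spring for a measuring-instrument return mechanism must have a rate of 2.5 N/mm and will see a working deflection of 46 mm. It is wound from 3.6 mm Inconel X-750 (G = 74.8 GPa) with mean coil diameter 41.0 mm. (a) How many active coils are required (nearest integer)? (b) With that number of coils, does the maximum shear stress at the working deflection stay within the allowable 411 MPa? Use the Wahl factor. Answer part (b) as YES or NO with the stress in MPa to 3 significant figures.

N_a = Gd⁴/(8D³k) = (74.8×10³)(3.6⁴)/(8·41.0³·2.5) = 9.114 → N_a = 9
Actual rate k = Gd⁴/(8D³·9) = 2.5318 N/mm
Working load F = kδ = 2.5318·46 = 116.46 N
C = 41.0/3.6 = 11.3889; K_W = (4C−1)/(4C−4)+0.615/C = 1.1262
τ_max = K_W·8FD/(πd³) = 1.1262·260.62 = 293.5 MPa
τ_max ≤ 411 MPa → acceptable

(a) 9 coils; (b) YES, τ_max = 294 MPa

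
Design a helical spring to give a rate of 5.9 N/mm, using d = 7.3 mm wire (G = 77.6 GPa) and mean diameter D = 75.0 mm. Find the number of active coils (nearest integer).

N_a = Gd⁴/(8D³k) = (77.6×10³ × 7.3⁴)/(8 × 75.0³ × 5.9)
    = 2.2037e+08 / 1.99125e+07 = 11.07 → 11 coils

11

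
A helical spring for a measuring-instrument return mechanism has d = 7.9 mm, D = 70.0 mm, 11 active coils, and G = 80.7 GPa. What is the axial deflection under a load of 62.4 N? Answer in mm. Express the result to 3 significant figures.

k = Gd⁴/(8D³N_a) = (80.7×10³)(7.9⁴)/(8·70.0³·11) = 10.414 N/mm
δ = F/k = 62.4 / 10.414 = 5.9921 mm

5.99 mm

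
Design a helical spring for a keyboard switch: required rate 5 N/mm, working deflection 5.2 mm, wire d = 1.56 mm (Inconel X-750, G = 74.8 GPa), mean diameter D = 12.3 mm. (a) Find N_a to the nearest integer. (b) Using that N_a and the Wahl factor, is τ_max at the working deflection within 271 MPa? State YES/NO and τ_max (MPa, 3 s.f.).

(a) 6 coils; (b) YES, τ_max = 253 MPa

N_a = Gd⁴/(8D³k) = (74.8×10³)(1.56⁴)/(8·12.3³·5) = 5.951 → N_a = 6
Actual rate k = Gd⁴/(8D³·6) = 4.9596 N/mm
Working load F = kδ = 4.9596·5.2 = 25.79 N
C = 12.3/1.56 = 7.8846; K_W = (4C−1)/(4C−4)+0.615/C = 1.1869
τ_max = K_W·8FD/(πd³) = 1.1869·212.77 = 252.55 MPa
τ_max ≤ 271 MPa → acceptable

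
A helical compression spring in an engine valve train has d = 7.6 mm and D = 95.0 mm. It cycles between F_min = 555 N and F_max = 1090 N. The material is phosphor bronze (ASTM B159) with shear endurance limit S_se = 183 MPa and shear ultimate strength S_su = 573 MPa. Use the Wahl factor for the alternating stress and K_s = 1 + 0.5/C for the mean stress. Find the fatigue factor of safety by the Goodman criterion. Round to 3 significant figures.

0.581

C = D/d = 95.0/7.6 = 12.5000; K_W = (4C−1)/(4C−4)+0.615/C = 1.1144; K_s = 1+0.5/C = 1.0400
F_a = (F_max−F_min)/2 = 267.5 N; F_m = (F_max+F_min)/2 = 822.5 N
τ_a = K_W·8F_aD/(πd³) = 1.1144 × 147.42 = 164.28 MPa
τ_m = K_s·8F_mD/(πd³) = 1.0400 × 453.27 = 471.4 MPa
Goodman: 1/n_f = τ_a/S_se + τ_m/S_su = 164.28/183 + 471.4/573 = 0.89773 + 0.82269 = 1.7204
n_f = 1/1.7204 = 0.5813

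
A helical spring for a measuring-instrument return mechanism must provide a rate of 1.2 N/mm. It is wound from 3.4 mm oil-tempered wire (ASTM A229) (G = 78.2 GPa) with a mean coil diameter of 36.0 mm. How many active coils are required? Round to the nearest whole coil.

N_a = Gd⁴/(8D³k) = (78.2×10³ × 3.4⁴)/(8 × 36.0³ × 1.2)
    = 1.04501e+07 / 447898 = 23.33 → 23 coils

23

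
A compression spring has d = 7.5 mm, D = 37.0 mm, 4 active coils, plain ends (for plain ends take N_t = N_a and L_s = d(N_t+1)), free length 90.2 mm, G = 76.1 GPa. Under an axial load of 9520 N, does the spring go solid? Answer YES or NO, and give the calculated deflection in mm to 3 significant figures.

YES, δ = 64.1 mm

k = Gd⁴/(8D³N_a) = (76.1×10³)(7.5⁴)/(8·37.0³·4) = 148.55 N/mm
N_t = 4; L_s = 7.5·5 = 37.5 mm; δ_solid = L₀ − L_s = 90.2 − 37.5 = 52.7 mm
δ = F/k = 9520/148.55 = 64.086 mm
δ ≥ δ_solid → spring goes solid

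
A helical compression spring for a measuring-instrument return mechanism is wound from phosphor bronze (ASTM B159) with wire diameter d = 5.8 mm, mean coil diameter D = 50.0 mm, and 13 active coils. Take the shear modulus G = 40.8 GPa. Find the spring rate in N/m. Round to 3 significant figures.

3550 N/m

k = Gd⁴/(8D³N_a) = (40.8×10³ × 5.8⁴) / (8 × 50.0³ × 13)
  = 4.61713e+07 / 1.3e+07 = 3.5516 N/mm = 3551.6 N/m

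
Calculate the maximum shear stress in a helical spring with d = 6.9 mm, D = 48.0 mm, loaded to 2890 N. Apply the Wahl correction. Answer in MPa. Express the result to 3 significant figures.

1310 MPa

Spring index C = D/d = 48.0/6.9 = 6.9565
K_W = (4C−1)/(4C−4) + 0.615/C = 26.826/23.826 + 0.0884 = 1.2143
τ₀ = 8FD/(πd³) = 8·2890·48.0/(π·6.9³) = 1.10976e+06/1032 = 1075.3 MPa
τ_max = K·τ₀ = 1.2143 × 1075.3 = 1305.8 MPa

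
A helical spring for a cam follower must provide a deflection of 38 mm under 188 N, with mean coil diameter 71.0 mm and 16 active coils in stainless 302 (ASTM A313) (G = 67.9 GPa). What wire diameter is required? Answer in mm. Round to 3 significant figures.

7.60 mm

Required rate k = F/δ = 188/38 = 4.9474 N/mm
d = (8D³N_a·k / G)^(1/4) = (8·71.0³·16·4.9474 / (67.9×10³))^0.25
  = (3338)^0.25 = 7.6010 mm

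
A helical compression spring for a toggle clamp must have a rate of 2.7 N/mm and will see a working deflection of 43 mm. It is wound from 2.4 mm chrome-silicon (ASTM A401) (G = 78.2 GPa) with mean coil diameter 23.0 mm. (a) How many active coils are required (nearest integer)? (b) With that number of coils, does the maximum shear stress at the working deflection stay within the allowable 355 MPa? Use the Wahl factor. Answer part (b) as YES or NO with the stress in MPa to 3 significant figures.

N_a = Gd⁴/(8D³k) = (78.2×10³)(2.4⁴)/(8·23.0³·2.7) = 9.872 → N_a = 10
Actual rate k = Gd⁴/(8D³·10) = 2.6655 N/mm
Working load F = kδ = 2.6655·43 = 114.62 N
C = 23.0/2.4 = 9.5833; K_W = (4C−1)/(4C−4)+0.615/C = 1.1516
τ_max = K_W·8FD/(πd³) = 1.1516·485.6 = 559.2 MPa
τ_max > 355 MPa → exceeds allowable

(a) 10 coils; (b) NO, τ_max = 559 MPa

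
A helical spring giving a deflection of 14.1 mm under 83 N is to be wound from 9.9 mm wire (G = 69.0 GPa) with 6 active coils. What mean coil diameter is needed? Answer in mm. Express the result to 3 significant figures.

133 mm

Required rate k = F/δ = 83/14.1 = 5.8865 N/mm
D = (Gd⁴/(8N_a·k))^(1/3) = (69.0×10³·9.9⁴/(8·6·5.8865))^(1/3)
  = (2.34579e+06)^(1/3) = 132.8709 mm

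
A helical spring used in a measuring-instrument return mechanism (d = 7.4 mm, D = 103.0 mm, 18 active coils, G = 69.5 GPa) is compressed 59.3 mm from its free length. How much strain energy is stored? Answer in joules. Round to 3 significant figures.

k = Gd⁴/(8D³N_a) = (69.5×10³)(7.4⁴)/(8·103.0³·18) = 1.3245 N/mm
U = ½kδ² = 0.5 × 1.3245 × 59.3² = 2328.7 N·mm = 2.3287 J

2.33 J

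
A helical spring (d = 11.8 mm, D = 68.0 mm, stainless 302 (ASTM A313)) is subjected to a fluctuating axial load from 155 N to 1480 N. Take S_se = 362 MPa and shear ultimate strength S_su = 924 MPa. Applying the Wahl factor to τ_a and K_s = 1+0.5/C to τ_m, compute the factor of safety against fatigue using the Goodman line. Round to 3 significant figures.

2.90

C = D/d = 68.0/11.8 = 5.7627; K_W = (4C−1)/(4C−4)+0.615/C = 1.2642; K_s = 1+0.5/C = 1.0868
F_a = (F_max−F_min)/2 = 662.5 N; F_m = (F_max+F_min)/2 = 817.5 N
τ_a = K_W·8F_aD/(πd³) = 1.2642 × 69.821 = 88.268 MPa
τ_m = K_s·8F_mD/(πd³) = 1.0868 × 86.157 = 93.632 MPa
Goodman: 1/n_f = τ_a/S_se + τ_m/S_su = 88.268/362 + 93.632/924 = 0.24383 + 0.10133 = 0.34517
n_f = 1/0.34517 = 2.897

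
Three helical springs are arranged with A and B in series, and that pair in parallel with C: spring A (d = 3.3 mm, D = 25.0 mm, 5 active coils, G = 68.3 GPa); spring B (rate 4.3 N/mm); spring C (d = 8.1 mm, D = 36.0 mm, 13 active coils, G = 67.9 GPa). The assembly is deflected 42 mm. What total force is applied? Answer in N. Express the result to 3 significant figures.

2670 N

k_A = Gd⁴/(8D³N_a) = (68.3×10³)(3.3⁴)/(8·25.0³·5) = 12.96 N/mm
k_C = Gd⁴/(8D³N_a) = (67.9×10³)(8.1⁴)/(8·36.0³·13) = 60.238 N/mm
Springs A,B series: k_AB = 1/(1/12.96+1/4.3) = 3.2287 N/mm; parallel with C: k_eq = 3.2287+60.238 = 63.467 N/mm
F = k_eq·δ = 63.467·42 = 2665.6 N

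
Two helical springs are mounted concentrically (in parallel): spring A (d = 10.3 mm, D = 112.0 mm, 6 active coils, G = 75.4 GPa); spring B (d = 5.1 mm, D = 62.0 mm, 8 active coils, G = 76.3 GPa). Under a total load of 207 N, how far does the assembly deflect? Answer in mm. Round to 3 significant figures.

k_A = Gd⁴/(8D³N_a) = (75.4×10³)(10.3⁴)/(8·112.0³·6) = 12.584 N/mm
k_B = Gd⁴/(8D³N_a) = (76.3×10³)(5.1⁴)/(8·62.0³·8) = 3.3842 N/mm
Parallel: k_eq = 12.584 + 3.3842 = 15.968 N/mm
δ = F/k_eq = 207/15.968 = 12.963 mm

13.0 mm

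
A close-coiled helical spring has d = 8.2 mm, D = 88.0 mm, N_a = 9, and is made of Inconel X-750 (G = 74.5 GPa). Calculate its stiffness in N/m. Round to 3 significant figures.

k = Gd⁴/(8D³N_a) = (74.5×10³ × 8.2⁴) / (8 × 88.0³ × 9)
  = 3.36831e+08 / 4.9066e+07 = 6.8649 N/mm = 6864.9 N/m

6860 N/m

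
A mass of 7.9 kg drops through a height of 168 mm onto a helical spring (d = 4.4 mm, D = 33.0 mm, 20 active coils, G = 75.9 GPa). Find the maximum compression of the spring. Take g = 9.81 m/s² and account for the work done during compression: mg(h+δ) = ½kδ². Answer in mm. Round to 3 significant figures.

k = Gd⁴/(8D³N_a) = (75.9×10³)(4.4⁴)/(8·33.0³·20) = 4.9476 N/mm
W = mg = 7.9 × 9.81 = 77.499 N
½kδ² − Wδ − Wh = 0 → δ = (W + √(W² + 2kWh))/k
δ = (77.499 + √(6006.1 + 128833))/4.9476 = (77.499 + 367.2)/4.9476 = 89.883 mm

89.9 mm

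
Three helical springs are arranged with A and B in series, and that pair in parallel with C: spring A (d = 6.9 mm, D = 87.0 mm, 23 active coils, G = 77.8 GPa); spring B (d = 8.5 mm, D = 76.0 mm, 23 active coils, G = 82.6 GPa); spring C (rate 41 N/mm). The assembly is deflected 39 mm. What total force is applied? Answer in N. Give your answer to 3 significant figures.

1640 N

k_A = Gd⁴/(8D³N_a) = (77.8×10³)(6.9⁴)/(8·87.0³·23) = 1.4555 N/mm
k_B = Gd⁴/(8D³N_a) = (82.6×10³)(8.5⁴)/(8·76.0³·23) = 5.3382 N/mm
Springs A,B series: k_AB = 1/(1/1.4555+1/5.3382) = 1.1436 N/mm; parallel with C: k_eq = 1.1436+41 = 42.144 N/mm
F = k_eq·δ = 42.144·39 = 1643.6 N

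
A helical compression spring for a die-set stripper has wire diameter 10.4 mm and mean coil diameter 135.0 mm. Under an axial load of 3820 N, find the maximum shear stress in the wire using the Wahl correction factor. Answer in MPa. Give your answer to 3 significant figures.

Spring index C = D/d = 135.0/10.4 = 12.9808
K_W = (4C−1)/(4C−4) + 0.615/C = 50.923/47.923 + 0.0474 = 1.1100
τ₀ = 8FD/(πd³) = 8·3820·135.0/(π·10.4³) = 4.1256e+06/3533.9 = 1167.4 MPa
τ_max = K·τ₀ = 1.1100 × 1167.4 = 1295.8 MPa

1300 MPa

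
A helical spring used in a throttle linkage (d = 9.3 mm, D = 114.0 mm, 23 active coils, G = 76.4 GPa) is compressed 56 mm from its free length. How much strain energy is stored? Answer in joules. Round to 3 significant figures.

3.29 J

k = Gd⁴/(8D³N_a) = (76.4×10³)(9.3⁴)/(8·114.0³·23) = 2.0965 N/mm
U = ½kδ² = 0.5 × 2.0965 × 56² = 3287.3 N·mm = 3.2873 J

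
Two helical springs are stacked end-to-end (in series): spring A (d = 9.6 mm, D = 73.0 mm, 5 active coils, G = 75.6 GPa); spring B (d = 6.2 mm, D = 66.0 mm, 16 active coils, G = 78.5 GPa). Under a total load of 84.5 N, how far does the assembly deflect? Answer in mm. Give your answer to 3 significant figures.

k_A = Gd⁴/(8D³N_a) = (75.6×10³)(9.6⁴)/(8·73.0³·5) = 41.265 N/mm
k_B = Gd⁴/(8D³N_a) = (78.5×10³)(6.2⁴)/(8·66.0³·16) = 3.1521 N/mm
Series: 1/k_eq = 1/41.265 + 1/3.1521 = 0.34149; k_eq = 2.9284 N/mm
δ = F/k_eq = 84.5/2.9284 = 28.856 mm

28.9 mm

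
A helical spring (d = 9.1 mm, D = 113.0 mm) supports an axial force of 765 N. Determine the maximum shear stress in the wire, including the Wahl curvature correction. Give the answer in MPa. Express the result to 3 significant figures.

326 MPa

Spring index C = D/d = 113.0/9.1 = 12.4176
K_W = (4C−1)/(4C−4) + 0.615/C = 48.670/45.670 + 0.0495 = 1.1152
τ₀ = 8FD/(πd³) = 8·765·113.0/(π·9.1³) = 691560/2367.4 = 292.12 MPa
τ_max = K·τ₀ = 1.1152 × 292.12 = 325.77 MPa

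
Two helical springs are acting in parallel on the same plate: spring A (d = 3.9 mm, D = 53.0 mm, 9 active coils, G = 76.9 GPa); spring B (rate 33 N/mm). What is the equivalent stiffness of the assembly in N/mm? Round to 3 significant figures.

k_A = Gd⁴/(8D³N_a) = (76.9×10³)(3.9⁴)/(8·53.0³·9) = 1.6597 N/mm
Parallel: k_eq = 1.6597 + 33 = 34.66 N/mm

34.7 N/mm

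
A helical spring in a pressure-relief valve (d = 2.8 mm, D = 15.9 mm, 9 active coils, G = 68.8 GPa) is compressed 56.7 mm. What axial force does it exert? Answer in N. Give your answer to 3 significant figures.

828 N

k = Gd⁴/(8D³N_a) = (68.8×10³)(2.8⁴)/(8·15.9³·9) = 14.612 N/mm
F = k·δ = 14.612 × 56.7 = 828.48 N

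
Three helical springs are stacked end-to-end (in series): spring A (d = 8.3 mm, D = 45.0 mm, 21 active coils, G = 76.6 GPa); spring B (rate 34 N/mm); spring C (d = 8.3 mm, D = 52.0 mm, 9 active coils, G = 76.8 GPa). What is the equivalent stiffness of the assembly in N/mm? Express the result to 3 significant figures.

k_A = Gd⁴/(8D³N_a) = (76.6×10³)(8.3⁴)/(8·45.0³·21) = 23.746 N/mm
k_C = Gd⁴/(8D³N_a) = (76.8×10³)(8.3⁴)/(8·52.0³·9) = 36.002 N/mm
Series: 1/k_eq = 1/23.746 + 1/34 + 1/36.002 = 0.0993; k_eq = 10.071 N/mm

10.1 N/mm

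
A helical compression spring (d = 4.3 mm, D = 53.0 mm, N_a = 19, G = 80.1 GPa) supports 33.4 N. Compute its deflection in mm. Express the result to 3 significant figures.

27.6 mm

k = Gd⁴/(8D³N_a) = (80.1×10³)(4.3⁴)/(8·53.0³·19) = 1.2101 N/mm
δ = F/k = 33.4 / 1.2101 = 27.6 mm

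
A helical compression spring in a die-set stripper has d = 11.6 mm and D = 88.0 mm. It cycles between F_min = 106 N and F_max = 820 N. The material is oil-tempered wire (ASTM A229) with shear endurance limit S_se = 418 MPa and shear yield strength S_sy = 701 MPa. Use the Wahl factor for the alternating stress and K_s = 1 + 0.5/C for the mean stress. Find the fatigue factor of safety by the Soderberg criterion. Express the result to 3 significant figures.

C = D/d = 88.0/11.6 = 7.5862; K_W = (4C−1)/(4C−4)+0.615/C = 1.1949; K_s = 1+0.5/C = 1.0659
F_a = (F_max−F_min)/2 = 357 N; F_m = (F_max+F_min)/2 = 463 N
τ_a = K_W·8F_aD/(πd³) = 1.1949 × 51.253 = 61.244 MPa
τ_m = K_s·8F_mD/(πd³) = 1.0659 × 66.471 = 70.852 MPa
Soderberg: 1/n_f = τ_a/S_se + τ_m/S_sy = 61.244/418 + 70.852/701 = 0.14652 + 0.10107 = 0.24759
n_f = 1/0.24759 = 4.039

4.04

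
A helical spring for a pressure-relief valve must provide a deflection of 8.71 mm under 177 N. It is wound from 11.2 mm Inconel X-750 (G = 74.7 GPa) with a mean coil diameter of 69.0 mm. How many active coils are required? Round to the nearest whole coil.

Required rate k = F/δ = 177/8.71 = 20.321 N/mm
N_a = Gd⁴/(8D³k) = (74.7×10³ × 11.2⁴)/(8 × 69.0³ × 20.321)
    = 1.17542e+09 / 5.34063e+07 = 22.01 → 22 coils

22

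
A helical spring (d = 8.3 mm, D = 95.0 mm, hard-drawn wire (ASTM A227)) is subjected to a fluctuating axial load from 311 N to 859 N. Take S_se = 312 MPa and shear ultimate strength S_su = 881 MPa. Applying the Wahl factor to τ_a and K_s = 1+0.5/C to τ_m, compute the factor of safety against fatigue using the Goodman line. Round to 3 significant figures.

C = D/d = 95.0/8.3 = 11.4458; K_W = (4C−1)/(4C−4)+0.615/C = 1.1255; K_s = 1+0.5/C = 1.0437
F_a = (F_max−F_min)/2 = 274 N; F_m = (F_max+F_min)/2 = 585 N
τ_a = K_W·8F_aD/(πd³) = 1.1255 × 115.93 = 130.48 MPa
τ_m = K_s·8F_mD/(πd³) = 1.0437 × 247.51 = 258.32 MPa
Goodman: 1/n_f = τ_a/S_se + τ_m/S_su = 130.48/312 + 258.32/881 = 0.41820 + 0.29321 = 0.71141
n_f = 1/0.71141 = 1.406

1.41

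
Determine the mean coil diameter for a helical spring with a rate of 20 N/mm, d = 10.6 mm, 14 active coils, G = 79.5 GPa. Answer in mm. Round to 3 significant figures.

76.5 mm

D = (Gd⁴/(8N_a·k))^(1/3) = (79.5×10³·10.6⁴/(8·14·20))^(1/3)
  = (448067)^(1/3) = 76.5210 mm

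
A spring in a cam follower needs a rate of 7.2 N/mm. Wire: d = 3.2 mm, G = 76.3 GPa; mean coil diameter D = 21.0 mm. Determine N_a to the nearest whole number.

15

N_a = Gd⁴/(8D³k) = (76.3×10³ × 3.2⁴)/(8 × 21.0³ × 7.2)
    = 8.00063e+06 / 533434 = 15 → 15 coils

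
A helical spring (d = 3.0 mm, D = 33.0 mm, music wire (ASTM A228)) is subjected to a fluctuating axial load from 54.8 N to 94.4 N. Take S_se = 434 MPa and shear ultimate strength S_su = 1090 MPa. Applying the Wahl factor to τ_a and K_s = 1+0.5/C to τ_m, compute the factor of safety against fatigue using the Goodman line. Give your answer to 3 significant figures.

C = D/d = 33.0/3.0 = 11.0000; K_W = (4C−1)/(4C−4)+0.615/C = 1.1309; K_s = 1+0.5/C = 1.0455
F_a = (F_max−F_min)/2 = 19.8 N; F_m = (F_max+F_min)/2 = 74.6 N
τ_a = K_W·8F_aD/(πd³) = 1.1309 × 61.625 = 69.692 MPa
τ_m = K_s·8F_mD/(πd³) = 1.0455 × 232.18 = 242.74 MPa
Goodman: 1/n_f = τ_a/S_se + τ_m/S_su = 69.692/434 + 242.74/1090 = 0.16058 + 0.22269 = 0.38327
n_f = 1/0.38327 = 2.609

2.61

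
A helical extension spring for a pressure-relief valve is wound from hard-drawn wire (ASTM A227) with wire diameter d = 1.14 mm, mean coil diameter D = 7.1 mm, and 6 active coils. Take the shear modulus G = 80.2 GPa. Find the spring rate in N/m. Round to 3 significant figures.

k = Gd⁴/(8D³N_a) = (80.2×10³ × 1.14⁴) / (8 × 7.1³ × 6)
  = 135455 / 17179.7 = 7.8846 N/mm = 7884.6 N/m

7880 N/m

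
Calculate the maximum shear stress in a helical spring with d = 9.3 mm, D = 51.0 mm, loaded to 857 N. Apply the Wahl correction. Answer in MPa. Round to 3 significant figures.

177 MPa

Spring index C = D/d = 51.0/9.3 = 5.4839
K_W = (4C−1)/(4C−4) + 0.615/C = 20.935/17.935 + 0.1121 = 1.2794
τ₀ = 8FD/(πd³) = 8·857·51.0/(π·9.3³) = 349656/2527 = 138.37 MPa
τ_max = K·τ₀ = 1.2794 × 138.37 = 177.03 MPa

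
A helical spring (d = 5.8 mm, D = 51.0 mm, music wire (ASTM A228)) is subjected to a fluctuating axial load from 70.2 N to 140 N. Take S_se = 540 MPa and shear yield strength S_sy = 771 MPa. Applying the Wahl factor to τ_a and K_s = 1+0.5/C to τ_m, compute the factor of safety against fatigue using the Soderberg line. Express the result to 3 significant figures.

C = D/d = 51.0/5.8 = 8.7931; K_W = (4C−1)/(4C−4)+0.615/C = 1.1662; K_s = 1+0.5/C = 1.0569
F_a = (F_max−F_min)/2 = 34.9 N; F_m = (F_max+F_min)/2 = 105.1 N
τ_a = K_W·8F_aD/(πd³) = 1.1662 × 23.23 = 27.091 MPa
τ_m = K_s·8F_mD/(πd³) = 1.0569 × 69.957 = 73.935 MPa
Soderberg: 1/n_f = τ_a/S_se + τ_m/S_sy = 27.091/540 + 73.935/771 = 0.05017 + 0.09589 = 0.14606
n_f = 1/0.14606 = 6.846

6.85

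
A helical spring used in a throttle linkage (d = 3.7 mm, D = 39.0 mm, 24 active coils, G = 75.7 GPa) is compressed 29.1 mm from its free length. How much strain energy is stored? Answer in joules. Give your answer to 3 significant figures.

0.527 J

k = Gd⁴/(8D³N_a) = (75.7×10³)(3.7⁴)/(8·39.0³·24) = 1.2457 N/mm
U = ½kδ² = 0.5 × 1.2457 × 29.1² = 527.43 N·mm = 0.52743 J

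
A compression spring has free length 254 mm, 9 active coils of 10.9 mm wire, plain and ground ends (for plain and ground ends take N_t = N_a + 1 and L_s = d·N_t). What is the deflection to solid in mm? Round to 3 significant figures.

145 mm

N_t = 10; L_s = 10.9·10 = 109 mm
δ_solid = L₀ − L_s = 254 − 109 = 145 mm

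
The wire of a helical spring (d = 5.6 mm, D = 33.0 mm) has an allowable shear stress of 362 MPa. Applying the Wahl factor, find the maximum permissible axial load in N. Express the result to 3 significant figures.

C = D/d = 33.0/5.6 = 5.8929
K_W = (4C−1)/(4C−4) + 0.615/C = 22.571/19.571 + 0.1044 = 1.2576
τ_max = K·8FD/(πd³) → F_max = τ_allow·πd³/(8DK)
F_max = 362·π·5.6³/(8·33.0·1.2576) = 1.9972e+05/332.02 = 601.53 N

602 N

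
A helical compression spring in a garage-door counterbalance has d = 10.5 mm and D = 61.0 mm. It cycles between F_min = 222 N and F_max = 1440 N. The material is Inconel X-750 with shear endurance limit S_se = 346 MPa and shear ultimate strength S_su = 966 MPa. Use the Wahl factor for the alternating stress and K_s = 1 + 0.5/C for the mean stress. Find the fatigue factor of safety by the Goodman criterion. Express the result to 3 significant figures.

2.36

C = D/d = 61.0/10.5 = 5.8095; K_W = (4C−1)/(4C−4)+0.615/C = 1.2618; K_s = 1+0.5/C = 1.0861
F_a = (F_max−F_min)/2 = 609 N; F_m = (F_max+F_min)/2 = 831 N
τ_a = K_W·8F_aD/(πd³) = 1.2618 × 81.718 = 103.11 MPa
τ_m = K_s·8F_mD/(πd³) = 1.0861 × 111.51 = 121.1 MPa
Goodman: 1/n_f = τ_a/S_se + τ_m/S_su = 103.11/346 + 121.1/966 = 0.29801 + 0.12537 = 0.42338
n_f = 1/0.42338 = 2.362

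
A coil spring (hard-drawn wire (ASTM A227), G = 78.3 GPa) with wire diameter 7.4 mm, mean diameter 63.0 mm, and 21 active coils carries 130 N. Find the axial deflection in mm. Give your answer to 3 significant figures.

k = Gd⁴/(8D³N_a) = (78.3×10³)(7.4⁴)/(8·63.0³·21) = 5.5893 N/mm
δ = F/k = 130 / 5.5893 = 23.259 mm

23.3 mm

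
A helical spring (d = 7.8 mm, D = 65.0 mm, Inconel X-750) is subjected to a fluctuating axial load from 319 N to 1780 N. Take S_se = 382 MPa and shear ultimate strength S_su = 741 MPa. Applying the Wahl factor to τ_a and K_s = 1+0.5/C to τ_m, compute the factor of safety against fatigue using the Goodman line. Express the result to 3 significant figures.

0.764

C = D/d = 65.0/7.8 = 8.3333; K_W = (4C−1)/(4C−4)+0.615/C = 1.1761; K_s = 1+0.5/C = 1.0600
F_a = (F_max−F_min)/2 = 730.5 N; F_m = (F_max+F_min)/2 = 1049.5 N
τ_a = K_W·8F_aD/(πd³) = 1.1761 × 254.79 = 299.66 MPa
τ_m = K_s·8F_mD/(πd³) = 1.0600 × 366.06 = 388.02 MPa
Goodman: 1/n_f = τ_a/S_se + τ_m/S_su = 299.66/382 + 388.02/741 = 0.78444 + 0.52365 = 1.3081
n_f = 1/1.3081 = 0.7645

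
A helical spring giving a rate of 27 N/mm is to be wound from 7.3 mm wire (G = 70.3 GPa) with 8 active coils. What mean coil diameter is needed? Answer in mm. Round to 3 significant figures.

D = (Gd⁴/(8N_a·k))^(1/3) = (70.3×10³·7.3⁴/(8·8·27))^(1/3)
  = (115532)^(1/3) = 48.7043 mm

48.7 mm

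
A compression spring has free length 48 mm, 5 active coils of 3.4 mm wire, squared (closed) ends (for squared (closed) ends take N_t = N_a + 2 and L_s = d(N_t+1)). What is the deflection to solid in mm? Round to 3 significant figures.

N_t = 7; L_s = 3.4·8 = 27.2 mm
δ_solid = L₀ − L_s = 48 − 27.2 = 20.8 mm

20.8 mm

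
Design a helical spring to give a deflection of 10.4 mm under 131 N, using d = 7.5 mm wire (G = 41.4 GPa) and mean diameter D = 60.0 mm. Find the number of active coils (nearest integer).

6

Required rate k = F/δ = 131/10.4 = 12.596 N/mm
N_a = Gd⁴/(8D³k) = (41.4×10³ × 7.5⁴)/(8 × 60.0³ × 12.596)
    = 1.30992e+08 / 2.17662e+07 = 6.018 → 6 coils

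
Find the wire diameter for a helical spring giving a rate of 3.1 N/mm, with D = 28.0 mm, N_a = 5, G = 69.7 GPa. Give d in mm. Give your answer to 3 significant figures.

2.50 mm

d = (8D³N_a·k / G)^(1/4) = (8·28.0³·5·3.1 / (69.7×10³))^0.25
  = (39.054)^0.25 = 2.4999 mm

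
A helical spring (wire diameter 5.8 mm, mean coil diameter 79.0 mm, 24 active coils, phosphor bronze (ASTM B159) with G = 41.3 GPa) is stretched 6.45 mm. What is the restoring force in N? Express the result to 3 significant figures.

3.18 N

k = Gd⁴/(8D³N_a) = (41.3×10³)(5.8⁴)/(8·79.0³·24) = 0.49372 N/mm
F = k·δ = 0.49372 × 6.45 = 3.1845 N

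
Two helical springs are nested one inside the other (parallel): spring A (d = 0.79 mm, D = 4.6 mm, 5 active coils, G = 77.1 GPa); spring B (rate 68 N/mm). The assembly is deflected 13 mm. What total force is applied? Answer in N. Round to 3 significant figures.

k_A = Gd⁴/(8D³N_a) = (77.1×10³)(0.79⁴)/(8·4.6³·5) = 7.7131 N/mm
Parallel: k_eq = 7.7131 + 68 = 75.713 N/mm
F = k_eq·δ = 75.713·13 = 984.27 N

984 N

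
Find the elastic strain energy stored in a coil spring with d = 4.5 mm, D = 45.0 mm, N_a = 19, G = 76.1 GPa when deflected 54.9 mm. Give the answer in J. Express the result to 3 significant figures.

k = Gd⁴/(8D³N_a) = (76.1×10³)(4.5⁴)/(8·45.0³·19) = 2.253 N/mm
U = ½kδ² = 0.5 × 2.253 × 54.9² = 3395.2 N·mm = 3.3952 J

3.40 J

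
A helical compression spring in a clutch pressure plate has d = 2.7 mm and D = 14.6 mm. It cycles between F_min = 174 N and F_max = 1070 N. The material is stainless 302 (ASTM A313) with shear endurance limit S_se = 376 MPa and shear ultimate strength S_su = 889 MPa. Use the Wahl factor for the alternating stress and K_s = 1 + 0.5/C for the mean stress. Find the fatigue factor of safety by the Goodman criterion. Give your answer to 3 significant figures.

0.231

C = D/d = 14.6/2.7 = 5.4074; K_W = (4C−1)/(4C−4)+0.615/C = 1.2839; K_s = 1+0.5/C = 1.0925
F_a = (F_max−F_min)/2 = 448 N; F_m = (F_max+F_min)/2 = 622 N
τ_a = K_W·8F_aD/(πd³) = 1.2839 × 846.21 = 1086.5 MPa
τ_m = K_s·8F_mD/(πd³) = 1.0925 × 1174.9 = 1283.5 MPa
Goodman: 1/n_f = τ_a/S_se + τ_m/S_su = 1086.5/376 + 1283.5/889 = 2.88950 + 1.44377 = 4.3333
n_f = 1/4.3333 = 0.2308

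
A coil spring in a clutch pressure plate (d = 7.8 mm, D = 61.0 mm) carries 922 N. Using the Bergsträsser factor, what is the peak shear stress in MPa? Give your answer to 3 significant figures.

Spring index C = D/d = 61.0/7.8 = 7.8205
K_B = (4C+2)/(4C−3) = 33.282/28.282 = 1.1768
τ₀ = 8FD/(πd³) = 8·922·61.0/(π·7.8³) = 449936/1490.8 = 301.8 MPa
τ_max = K·τ₀ = 1.1768 × 301.8 = 355.15 MPa

355 MPa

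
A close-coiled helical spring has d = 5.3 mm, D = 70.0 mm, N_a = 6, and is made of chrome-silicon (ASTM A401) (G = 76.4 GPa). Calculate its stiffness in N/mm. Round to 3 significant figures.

3.66 N/mm

k = Gd⁴/(8D³N_a) = (76.4×10³ × 5.3⁴) / (8 × 70.0³ × 6)
  = 6.02833e+07 / 1.6464e+07 = 3.6615 N/mm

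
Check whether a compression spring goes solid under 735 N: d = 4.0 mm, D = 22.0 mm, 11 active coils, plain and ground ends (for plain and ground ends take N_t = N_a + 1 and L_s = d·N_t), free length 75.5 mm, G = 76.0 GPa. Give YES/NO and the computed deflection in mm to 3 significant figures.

k = Gd⁴/(8D³N_a) = (76.0×10³)(4.0⁴)/(8·22.0³·11) = 20.764 N/mm
N_t = 12; L_s = 4.0·12 = 48 mm; δ_solid = L₀ − L_s = 75.5 − 48 = 27.5 mm
δ = F/k = 735/20.764 = 35.398 mm
δ ≥ δ_solid → spring goes solid

YES, δ = 35.4 mm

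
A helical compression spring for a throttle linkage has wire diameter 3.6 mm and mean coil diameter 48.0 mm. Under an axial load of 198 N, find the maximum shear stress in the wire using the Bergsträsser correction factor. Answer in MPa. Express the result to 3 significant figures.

Spring index C = D/d = 48.0/3.6 = 13.3333
K_B = (4C+2)/(4C−3) = 55.333/50.333 = 1.0993
τ₀ = 8FD/(πd³) = 8·198·48.0/(π·3.6³) = 76032/146.57 = 518.73 MPa
τ_max = K·τ₀ = 1.0993 × 518.73 = 570.26 MPa

570 MPa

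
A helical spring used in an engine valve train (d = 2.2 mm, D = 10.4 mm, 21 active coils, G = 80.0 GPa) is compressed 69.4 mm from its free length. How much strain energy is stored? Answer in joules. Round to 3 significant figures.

23.9 J

k = Gd⁴/(8D³N_a) = (80.0×10³)(2.2⁴)/(8·10.4³·21) = 9.9168 N/mm
U = ½kδ² = 0.5 × 9.9168 × 69.4² = 23881 N·mm = 23.881 J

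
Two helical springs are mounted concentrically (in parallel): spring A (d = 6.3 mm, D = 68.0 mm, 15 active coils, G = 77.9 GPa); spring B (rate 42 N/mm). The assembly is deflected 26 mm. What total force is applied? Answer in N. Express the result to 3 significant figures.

k_A = Gd⁴/(8D³N_a) = (77.9×10³)(6.3⁴)/(8·68.0³·15) = 3.2523 N/mm
Parallel: k_eq = 3.2523 + 42 = 45.252 N/mm
F = k_eq·δ = 45.252·26 = 1176.6 N

1180 N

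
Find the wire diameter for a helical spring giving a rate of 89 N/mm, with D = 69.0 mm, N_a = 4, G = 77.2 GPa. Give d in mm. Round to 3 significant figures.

10.5 mm

d = (8D³N_a·k / G)^(1/4) = (8·69.0³·4·89 / (77.2×10³))^0.25
  = (12119)^0.25 = 10.4922 mm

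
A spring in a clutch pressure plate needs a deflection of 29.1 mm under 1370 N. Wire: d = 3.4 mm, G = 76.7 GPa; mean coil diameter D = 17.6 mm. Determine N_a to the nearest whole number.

Required rate k = F/δ = 1370/29.1 = 47.079 N/mm
N_a = Gd⁴/(8D³k) = (76.7×10³ × 3.4⁴)/(8 × 17.6³ × 47.079)
    = 1.02497e+07 / 2.05331e+06 = 4.992 → 5 coils

5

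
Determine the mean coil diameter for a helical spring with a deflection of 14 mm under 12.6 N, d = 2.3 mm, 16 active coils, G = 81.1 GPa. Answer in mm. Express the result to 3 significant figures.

Required rate k = F/δ = 12.6/14 = 0.9 N/mm
D = (Gd⁴/(8N_a·k))^(1/3) = (81.1×10³·2.3⁴/(8·16·0.9))^(1/3)
  = (19700.6)^(1/3) = 27.0081 mm

27.0 mm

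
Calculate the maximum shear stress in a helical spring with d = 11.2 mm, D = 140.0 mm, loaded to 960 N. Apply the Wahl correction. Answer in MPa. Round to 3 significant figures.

Spring index C = D/d = 140.0/11.2 = 12.5000
K_W = (4C−1)/(4C−4) + 0.615/C = 49.000/46.000 + 0.0492 = 1.1144
τ₀ = 8FD/(πd³) = 8·960·140.0/(π·11.2³) = 1.0752e+06/4413.7 = 243.6 MPa
τ_max = K·τ₀ = 1.1144 × 243.6 = 271.48 MPa

271 MPa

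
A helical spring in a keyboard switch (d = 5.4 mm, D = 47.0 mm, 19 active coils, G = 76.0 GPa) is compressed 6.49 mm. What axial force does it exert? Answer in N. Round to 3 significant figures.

k = Gd⁴/(8D³N_a) = (76.0×10³)(5.4⁴)/(8·47.0³·19) = 4.095 N/mm
F = k·δ = 4.095 × 6.49 = 26.576 N

26.6 N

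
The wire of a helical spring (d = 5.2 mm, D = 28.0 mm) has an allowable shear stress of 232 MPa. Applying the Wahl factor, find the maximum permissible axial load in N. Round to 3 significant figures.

356 N

C = D/d = 28.0/5.2 = 5.3846
K_W = (4C−1)/(4C−4) + 0.615/C = 20.538/17.538 + 0.1142 = 1.2853
τ_max = K·8FD/(πd³) → F_max = τ_allow·πd³/(8DK)
F_max = 232·π·5.2³/(8·28.0·1.2853) = 1.0248e+05/287.9 = 355.96 N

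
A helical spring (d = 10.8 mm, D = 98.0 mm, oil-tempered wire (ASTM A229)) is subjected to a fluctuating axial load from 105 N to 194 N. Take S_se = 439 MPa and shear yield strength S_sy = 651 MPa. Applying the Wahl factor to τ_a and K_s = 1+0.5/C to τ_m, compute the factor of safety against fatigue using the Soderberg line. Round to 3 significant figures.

14.0

C = D/d = 98.0/10.8 = 9.0741; K_W = (4C−1)/(4C−4)+0.615/C = 1.1607; K_s = 1+0.5/C = 1.0551
F_a = (F_max−F_min)/2 = 44.5 N; F_m = (F_max+F_min)/2 = 149.5 N
τ_a = K_W·8F_aD/(πd³) = 1.1607 × 8.8157 = 10.232 MPa
τ_m = K_s·8F_mD/(πd³) = 1.0551 × 29.617 = 31.249 MPa
Soderberg: 1/n_f = τ_a/S_se + τ_m/S_sy = 10.232/439 + 31.249/651 = 0.02331 + 0.04800 = 0.071309
n_f = 1/0.071309 = 14.02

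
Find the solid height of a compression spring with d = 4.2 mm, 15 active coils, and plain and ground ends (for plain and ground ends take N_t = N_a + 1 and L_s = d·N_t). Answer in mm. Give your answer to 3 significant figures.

67.2 mm

plain and ground ends: N_t = N_a + 1 = 15 + 1 = 16
L_s = d·N_t = 4.2 × 16 = 67.2 mm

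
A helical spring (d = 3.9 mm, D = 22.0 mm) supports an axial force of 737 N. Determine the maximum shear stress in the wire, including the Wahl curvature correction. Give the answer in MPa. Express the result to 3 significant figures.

884 MPa

Spring index C = D/d = 22.0/3.9 = 5.6410
K_W = (4C−1)/(4C−4) + 0.615/C = 21.564/18.564 + 0.1090 = 1.2706
τ₀ = 8FD/(πd³) = 8·737·22.0/(π·3.9³) = 129712/186.36 = 696.04 MPa
τ_max = K·τ₀ = 1.2706 × 696.04 = 884.41 MPa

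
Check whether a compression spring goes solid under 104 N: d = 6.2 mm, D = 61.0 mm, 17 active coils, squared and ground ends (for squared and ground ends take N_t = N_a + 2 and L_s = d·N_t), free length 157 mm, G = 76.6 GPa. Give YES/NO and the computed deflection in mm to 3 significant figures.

k = Gd⁴/(8D³N_a) = (76.6×10³)(6.2⁴)/(8·61.0³·17) = 3.6666 N/mm
N_t = 19; L_s = 6.2·19 = 117.8 mm; δ_solid = L₀ − L_s = 157 − 117.8 = 39.2 mm
δ = F/k = 104/3.6666 = 28.364 mm
δ < δ_solid → spring does not go solid

NO, δ = 28.4 mm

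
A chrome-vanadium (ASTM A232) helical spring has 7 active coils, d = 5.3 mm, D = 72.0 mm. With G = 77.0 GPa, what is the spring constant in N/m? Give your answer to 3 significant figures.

k = Gd⁴/(8D³N_a) = (77.0×10³ × 5.3⁴) / (8 × 72.0³ × 7)
  = 6.07567e+07 / 2.09019e+07 = 2.9068 N/mm = 2906.8 N/m

2910 N/m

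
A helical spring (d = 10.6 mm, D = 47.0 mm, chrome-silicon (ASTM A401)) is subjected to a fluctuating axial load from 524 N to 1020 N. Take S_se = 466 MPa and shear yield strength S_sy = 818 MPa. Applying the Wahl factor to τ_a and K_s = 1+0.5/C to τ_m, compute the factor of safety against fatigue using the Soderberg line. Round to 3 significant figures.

5.61

C = D/d = 47.0/10.6 = 4.4340; K_W = (4C−1)/(4C−4)+0.615/C = 1.3571; K_s = 1+0.5/C = 1.1128
F_a = (F_max−F_min)/2 = 248 N; F_m = (F_max+F_min)/2 = 772 N
τ_a = K_W·8F_aD/(πd³) = 1.3571 × 24.921 = 33.821 MPa
τ_m = K_s·8F_mD/(πd³) = 1.1128 × 77.578 = 86.326 MPa
Soderberg: 1/n_f = τ_a/S_se + τ_m/S_sy = 33.821/466 + 86.326/818 = 0.07258 + 0.10553 = 0.17811
n_f = 1/0.17811 = 5.614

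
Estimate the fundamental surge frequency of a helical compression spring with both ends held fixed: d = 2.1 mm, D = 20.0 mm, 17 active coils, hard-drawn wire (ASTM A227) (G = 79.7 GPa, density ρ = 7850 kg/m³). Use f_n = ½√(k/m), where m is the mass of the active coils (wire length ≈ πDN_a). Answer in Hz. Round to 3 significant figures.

111 Hz

k = Gd⁴/(8D³N_a) = (79.7×10³)(2.1⁴)/(8·20.0³·17) = 1.4246 N/mm = 1424.6 N/m
Wire length L = πDN_a = π·20.0·17 = 1068.1 mm
m = ρ·(πd²/4)·L = 7850 × 3.4636×10⁻⁶ m² × 1.0681 m = 0.029042 kg
f_n = ½√(k/m) = 0.5·√(1424.6/0.029042) = 0.5·√(49055) = 110.74 Hz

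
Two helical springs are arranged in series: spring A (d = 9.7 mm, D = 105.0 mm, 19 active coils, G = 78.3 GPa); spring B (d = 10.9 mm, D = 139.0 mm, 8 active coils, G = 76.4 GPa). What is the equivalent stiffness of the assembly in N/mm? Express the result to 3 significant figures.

k_A = Gd⁴/(8D³N_a) = (78.3×10³)(9.7⁴)/(8·105.0³·19) = 3.9395 N/mm
k_B = Gd⁴/(8D³N_a) = (76.4×10³)(10.9⁴)/(8·139.0³·8) = 6.2744 N/mm
Series: 1/k_eq = 1/3.9395 + 1/6.2744 = 0.41322; k_eq = 2.42 N/mm

2.42 N/mm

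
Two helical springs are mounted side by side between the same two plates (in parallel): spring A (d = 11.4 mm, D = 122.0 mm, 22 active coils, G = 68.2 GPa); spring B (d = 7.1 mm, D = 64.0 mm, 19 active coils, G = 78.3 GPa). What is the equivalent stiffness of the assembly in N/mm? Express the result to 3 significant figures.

k_A = Gd⁴/(8D³N_a) = (68.2×10³)(11.4⁴)/(8·122.0³·22) = 3.6042 N/mm
k_B = Gd⁴/(8D³N_a) = (78.3×10³)(7.1⁴)/(8·64.0³·19) = 4.9936 N/mm
Parallel: k_eq = 3.6042 + 4.9936 = 8.5978 N/mm

8.60 N/mm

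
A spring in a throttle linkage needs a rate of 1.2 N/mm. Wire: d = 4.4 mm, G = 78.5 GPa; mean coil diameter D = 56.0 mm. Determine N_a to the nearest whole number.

17

N_a = Gd⁴/(8D³k) = (78.5×10³ × 4.4⁴)/(8 × 56.0³ × 1.2)
    = 2.94226e+07 / 1.68591e+06 = 17.45 → 17 coils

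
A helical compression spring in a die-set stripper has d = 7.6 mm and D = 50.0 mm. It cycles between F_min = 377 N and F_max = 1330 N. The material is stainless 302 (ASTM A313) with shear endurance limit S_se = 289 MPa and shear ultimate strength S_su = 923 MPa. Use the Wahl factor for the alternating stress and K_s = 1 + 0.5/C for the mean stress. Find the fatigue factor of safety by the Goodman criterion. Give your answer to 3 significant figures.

1.14

C = D/d = 50.0/7.6 = 6.5789; K_W = (4C−1)/(4C−4)+0.615/C = 1.2279; K_s = 1+0.5/C = 1.0760
F_a = (F_max−F_min)/2 = 476.5 N; F_m = (F_max+F_min)/2 = 853.5 N
τ_a = K_W·8F_aD/(πd³) = 1.2279 × 138.21 = 169.71 MPa
τ_m = K_s·8F_mD/(πd³) = 1.0760 × 247.56 = 266.37 MPa
Goodman: 1/n_f = τ_a/S_se + τ_m/S_su = 169.71/289 + 266.37/923 = 0.58722 + 0.28859 = 0.87581
n_f = 1/0.87581 = 1.142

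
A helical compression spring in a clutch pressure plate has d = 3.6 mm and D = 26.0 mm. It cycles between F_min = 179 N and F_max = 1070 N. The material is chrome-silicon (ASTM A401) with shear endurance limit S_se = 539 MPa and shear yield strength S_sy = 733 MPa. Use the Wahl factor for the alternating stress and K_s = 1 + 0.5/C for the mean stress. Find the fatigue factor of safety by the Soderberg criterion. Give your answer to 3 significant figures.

0.369

C = D/d = 26.0/3.6 = 7.2222; K_W = (4C−1)/(4C−4)+0.615/C = 1.2057; K_s = 1+0.5/C = 1.0692
F_a = (F_max−F_min)/2 = 445.5 N; F_m = (F_max+F_min)/2 = 624.5 N
τ_a = K_W·8F_aD/(πd³) = 1.2057 × 632.2 = 762.24 MPa
τ_m = K_s·8F_mD/(πd³) = 1.0692 × 886.21 = 947.57 MPa
Soderberg: 1/n_f = τ_a/S_se + τ_m/S_sy = 762.24/539 + 947.57/733 = 1.41417 + 1.29272 = 2.7069
n_f = 1/2.7069 = 0.3694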